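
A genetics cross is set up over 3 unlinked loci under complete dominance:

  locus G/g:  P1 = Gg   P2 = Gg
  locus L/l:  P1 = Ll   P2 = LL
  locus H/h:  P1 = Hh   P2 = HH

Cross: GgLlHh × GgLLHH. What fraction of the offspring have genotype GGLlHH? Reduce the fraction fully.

GgLlHh gametes: GLH×1, GLh×1, GlH×1, Glh×1, gLH×1, gLh×1, glH×1, glh×1
GgLLHH gametes: GLH×4, gLH×4
GgLlHh×GgLLHH grid (8·8=64): GGLLHH=4 GGLLHh=4 GGLlHH=4 GGLlHh=4 GgLLHH=8 GgLLHh=8 GgLlHH=8 GgLlHh=8 ggLLHH=4 ggLLHh=4 ggLlHH=4 ggLlHh=4
GGLlHH hits 4/64; gcd=4; 4÷4/64÷4 = 1/16

P(GGLlHH) = 1/16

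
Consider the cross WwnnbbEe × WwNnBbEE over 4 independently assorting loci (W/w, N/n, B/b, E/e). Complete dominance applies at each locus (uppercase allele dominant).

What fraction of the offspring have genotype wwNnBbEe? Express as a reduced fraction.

P(wwNnBbEe) = 1/32

WwnnbbEe gametes: WnbE×4, Wnbe×4, wnbE×4, wnbe×4
WwNnBbEE gametes: WNBE×2, WNbE×2, WnBE×2, WnbE×2, wNBE×2, wNbE×2, wnBE×2, wnbE×2
WwnnbbEe×WwNnBbEE grid (16·16=256): WWNnBbEE=8 WWNnBbEe=8 WWNnbbEE=8 WWNnbbEe=8 WWnnBbEE=8 WWnnBbEe=8 WWnnbbEE=8 WWnnbbEe=8 WwNnBbEE=16 WwNnBbEe=16 WwNnbbEE=16 WwNnbbEe=16 WwnnBbEE=16 WwnnBbEe=16 WwnnbbEE=16 WwnnbbEe=16 wwNnBbEE=8 wwNnBbEe=8 wwNnbbEE=8 wwNnbbEe=8 wwnnBbEE=8 wwnnBbEe=8 wwnnbbEE=8 wwnnbbEe=8
wwNnBbEe hits 8/256; gcd=8; 8÷8/256÷8 = 1/32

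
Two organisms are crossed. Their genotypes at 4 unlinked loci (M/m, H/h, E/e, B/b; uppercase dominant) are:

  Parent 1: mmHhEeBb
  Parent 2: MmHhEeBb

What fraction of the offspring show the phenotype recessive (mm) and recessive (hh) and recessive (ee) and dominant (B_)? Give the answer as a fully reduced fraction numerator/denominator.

P(mm hh ee B_) = 3/128

mmHhEeBb gametes: mHEB×2, mHEb×2, mHeB×2, mHeb×2, mhEB×2, mhEb×2, mheB×2, mheb×2
MmHhEeBb gametes: MHEB×1, MHEb×1, MHeB×1, MHeb×1, MhEB×1, MhEb×1, MheB×1, Mheb×1, mHEB×1, mHEb×1, mHeB×1, mHeb×1, mhEB×1, mhEb×1, mheB×1, mheb×1
mmHhEeBb×MmHhEeBb grid (16·16=256): MmHHEEBB=2 MmHHEEBb=4 MmHHEEbb=2 MmHHEeBB=4 MmHHEeBb=8 MmHHEebb=4 MmHHeeBB=2 MmHHeeBb=4 MmHHeebb=2 MmHhEEBB=4 MmHhEEBb=8 MmHhEEbb=4 MmHhEeBB=8 MmHhEeBb=16 MmHhEebb=8 MmHheeBB=4 MmHheeBb=8 MmHheebb=4 MmhhEEBB=2 MmhhEEBb=4 MmhhEEbb=2 MmhhEeBB=4 MmhhEeBb=8 MmhhEebb=4 MmhheeBB=2 MmhheeBb=4 Mmhheebb=2 mmHHEEBB=2 mmHHEEBb=4 mmHHEEbb=2 mmHHEeBB=4 mmHHEeBb=8 mmHHEebb=4 mmHHeeBB=2 mmHHeeBb=4 mmHHeebb=2 mmHhEEBB=4 mmHhEEBb=8 mmHhEEbb=4 mmHhEeBB=8 mmHhEeBb=16 mmHhEebb=8 mmHheeBB=4 mmHheeBb=8 mmHheebb=4 mmhhEEBB=2 mmhhEEBb=4 mmhhEEbb=2 mmhhEeBB=4 mmhhEeBb=8 mmhhEebb=4 mmhheeBB=2 mmhheeBb=4 mmhheebb=2
mm hh ee B_ hits 6/256; gcd=2; 6÷2/256÷2 = 3/128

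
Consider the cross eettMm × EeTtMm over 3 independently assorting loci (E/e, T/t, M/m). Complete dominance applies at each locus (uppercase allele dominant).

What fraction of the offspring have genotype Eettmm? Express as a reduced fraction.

P(Eettmm) = 1/16

eettMm gametes: etM×4, etm×4
EeTtMm gametes: ETM×1, ETm×1, EtM×1, Etm×1, eTM×1, eTm×1, etM×1, etm×1
eettMm×EeTtMm grid (8·8=64): EeTtMM=4 EeTtMm=8 EeTtmm=4 EettMM=4 EettMm=8 Eettmm=4 eeTtMM=4 eeTtMm=8 eeTtmm=4 eettMM=4 eettMm=8 eettmm=4
Eettmm hits 4/64; gcd=4; 4÷4/64÷4 = 1/16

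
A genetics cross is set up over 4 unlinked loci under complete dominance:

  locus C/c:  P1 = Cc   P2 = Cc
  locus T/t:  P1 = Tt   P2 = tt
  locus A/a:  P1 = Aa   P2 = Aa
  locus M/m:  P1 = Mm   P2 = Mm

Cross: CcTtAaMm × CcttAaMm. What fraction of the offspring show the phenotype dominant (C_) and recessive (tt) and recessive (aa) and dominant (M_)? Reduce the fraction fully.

P(C_ tt aa M_) = 9/128

CcTtAaMm gametes: CTAM×1, CTAm×1, CTaM×1, CTam×1, CtAM×1, CtAm×1, CtaM×1, Ctam×1, cTAM×1, cTAm×1, cTaM×1, cTam×1, ctAM×1, ctAm×1, ctaM×1, ctam×1
CcttAaMm gametes: CtAM×2, CtAm×2, CtaM×2, Ctam×2, ctAM×2, ctAm×2, ctaM×2, ctam×2
CcTtAaMm×CcttAaMm grid (16·16=256): CCTtAAMM=2 CCTtAAMm=4 CCTtAAmm=2 CCTtAaMM=4 CCTtAaMm=8 CCTtAamm=4 CCTtaaMM=2 CCTtaaMm=4 CCTtaamm=2 CCttAAMM=2 CCttAAMm=4 CCttAAmm=2 CCttAaMM=4 CCttAaMm=8 CCttAamm=4 CCttaaMM=2 CCttaaMm=4 CCttaamm=2 CcTtAAMM=4 CcTtAAMm=8 CcTtAAmm=4 CcTtAaMM=8 CcTtAaMm=16 CcTtAamm=8 CcTtaaMM=4 CcTtaaMm=8 CcTtaamm=4 CcttAAMM=4 CcttAAMm=8 CcttAAmm=4 CcttAaMM=8 CcttAaMm=16 CcttAamm=8 CcttaaMM=4 CcttaaMm=8 Ccttaamm=4 ccTtAAMM=2 ccTtAAMm=4 ccTtAAmm=2 ccTtAaMM=4 ccTtAaMm=8 ccTtAamm=4 ccTtaaMM=2 ccTtaaMm=4 ccTtaamm=2 ccttAAMM=2 ccttAAMm=4 ccttAAmm=2 ccttAaMM=4 ccttAaMm=8 ccttAamm=4 ccttaaMM=2 ccttaaMm=4 ccttaamm=2
C_ tt aa M_ hits 18/256; gcd=2; 18÷2/256÷2 = 9/128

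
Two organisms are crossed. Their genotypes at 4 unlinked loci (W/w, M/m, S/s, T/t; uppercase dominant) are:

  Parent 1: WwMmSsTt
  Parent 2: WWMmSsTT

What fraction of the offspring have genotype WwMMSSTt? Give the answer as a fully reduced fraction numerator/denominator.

P(WwMMSSTt) = 1/64

WwMmSsTt gametes: WMST×1, WMSt×1, WMsT×1, WMst×1, WmST×1, WmSt×1, WmsT×1, Wmst×1, wMST×1, wMSt×1, wMsT×1, wMst×1, wmST×1, wmSt×1, wmsT×1, wmst×1
WWMmSsTT gametes: WMST×4, WMsT×4, WmST×4, WmsT×4
WwMmSsTt×WWMmSsTT grid (16·16=256): WWMMSSTT=4 WWMMSSTt=4 WWMMSsTT=8 WWMMSsTt=8 WWMMssTT=4 WWMMssTt=4 WWMmSSTT=8 WWMmSSTt=8 WWMmSsTT=16 WWMmSsTt=16 WWMmssTT=8 WWMmssTt=8 WWmmSSTT=4 WWmmSSTt=4 WWmmSsTT=8 WWmmSsTt=8 WWmmssTT=4 WWmmssTt=4 WwMMSSTT=4 WwMMSSTt=4 WwMMSsTT=8 WwMMSsTt=8 WwMMssTT=4 WwMMssTt=4 WwMmSSTT=8 WwMmSSTt=8 WwMmSsTT=16 WwMmSsTt=16 WwMmssTT=8 WwMmssTt=8 WwmmSSTT=4 WwmmSSTt=4 WwmmSsTT=8 WwmmSsTt=8 WwmmssTT=4 WwmmssTt=4
WwMMSSTt hits 4/256; gcd=4; 4÷4/256÷4 = 1/64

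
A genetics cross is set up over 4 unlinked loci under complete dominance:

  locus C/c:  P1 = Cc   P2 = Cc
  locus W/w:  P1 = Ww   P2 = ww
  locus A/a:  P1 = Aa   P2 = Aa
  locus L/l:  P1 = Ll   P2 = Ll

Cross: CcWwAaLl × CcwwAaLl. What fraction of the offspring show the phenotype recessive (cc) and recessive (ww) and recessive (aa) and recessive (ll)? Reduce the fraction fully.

CcWwAaLl gametes: CWAL×1, CWAl×1, CWaL×1, CWal×1, CwAL×1, CwAl×1, CwaL×1, Cwal×1, cWAL×1, cWAl×1, cWaL×1, cWal×1, cwAL×1, cwAl×1, cwaL×1, cwal×1
CcwwAaLl gametes: CwAL×2, CwAl×2, CwaL×2, Cwal×2, cwAL×2, cwAl×2, cwaL×2, cwal×2
CcWwAaLl×CcwwAaLl grid (16·16=256): CCWwAALL=2 CCWwAALl=4 CCWwAAll=2 CCWwAaLL=4 CCWwAaLl=8 CCWwAall=4 CCWwaaLL=2 CCWwaaLl=4 CCWwaall=2 CCwwAALL=2 CCwwAALl=4 CCwwAAll=2 CCwwAaLL=4 CCwwAaLl=8 CCwwAall=4 CCwwaaLL=2 CCwwaaLl=4 CCwwaall=2 CcWwAALL=4 CcWwAALl=8 CcWwAAll=4 CcWwAaLL=8 CcWwAaLl=16 CcWwAall=8 CcWwaaLL=4 CcWwaaLl=8 CcWwaall=4 CcwwAALL=4 CcwwAALl=8 CcwwAAll=4 CcwwAaLL=8 CcwwAaLl=16 CcwwAall=8 CcwwaaLL=4 CcwwaaLl=8 Ccwwaall=4 ccWwAALL=2 ccWwAALl=4 ccWwAAll=2 ccWwAaLL=4 ccWwAaLl=8 ccWwAall=4 ccWwaaLL=2 ccWwaaLl=4 ccWwaall=2 ccwwAALL=2 ccwwAALl=4 ccwwAAll=2 ccwwAaLL=4 ccwwAaLl=8 ccwwAall=4 ccwwaaLL=2 ccwwaaLl=4 ccwwaall=2
cc ww aa ll hits 2/256; gcd=2; 2÷2/256÷2 = 1/128

P(cc ww aa ll) = 1/128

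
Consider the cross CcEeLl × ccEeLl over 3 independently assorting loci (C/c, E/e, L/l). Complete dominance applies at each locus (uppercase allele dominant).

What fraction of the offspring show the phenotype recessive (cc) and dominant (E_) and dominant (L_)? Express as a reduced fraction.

P(cc E_ L_) = 9/32

CcEeLl gametes: CEL×1, CEl×1, CeL×1, Cel×1, cEL×1, cEl×1, ceL×1, cel×1
ccEeLl gametes: cEL×2, cEl×2, ceL×2, cel×2
CcEeLl×ccEeLl grid (8·8=64): CcEELL=2 CcEELl=4 CcEEll=2 CcEeLL=4 CcEeLl=8 CcEell=4 CceeLL=2 CceeLl=4 Cceell=2 ccEELL=2 ccEELl=4 ccEEll=2 ccEeLL=4 ccEeLl=8 ccEell=4 cceeLL=2 cceeLl=4 cceell=2
cc E_ L_ hits 18/64; gcd=2; 18÷2/64÷2 = 9/32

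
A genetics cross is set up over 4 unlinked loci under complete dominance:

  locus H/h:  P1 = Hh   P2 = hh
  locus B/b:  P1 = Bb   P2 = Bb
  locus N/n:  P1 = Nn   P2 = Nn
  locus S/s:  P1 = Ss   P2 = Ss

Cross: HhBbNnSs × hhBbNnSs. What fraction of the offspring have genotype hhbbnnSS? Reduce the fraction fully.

HhBbNnSs gametes: HBNS×1, HBNs×1, HBnS×1, HBns×1, HbNS×1, HbNs×1, HbnS×1, Hbns×1, hBNS×1, hBNs×1, hBnS×1, hBns×1, hbNS×1, hbNs×1, hbnS×1, hbns×1
hhBbNnSs gametes: hBNS×2, hBNs×2, hBnS×2, hBns×2, hbNS×2, hbNs×2, hbnS×2, hbns×2
HhBbNnSs×hhBbNnSs grid (16·16=256): HhBBNNSS=2 HhBBNNSs=4 HhBBNNss=2 HhBBNnSS=4 HhBBNnSs=8 HhBBNnss=4 HhBBnnSS=2 HhBBnnSs=4 HhBBnnss=2 HhBbNNSS=4 HhBbNNSs=8 HhBbNNss=4 HhBbNnSS=8 HhBbNnSs=16 HhBbNnss=8 HhBbnnSS=4 HhBbnnSs=8 HhBbnnss=4 HhbbNNSS=2 HhbbNNSs=4 HhbbNNss=2 HhbbNnSS=4 HhbbNnSs=8 HhbbNnss=4 HhbbnnSS=2 HhbbnnSs=4 Hhbbnnss=2 hhBBNNSS=2 hhBBNNSs=4 hhBBNNss=2 hhBBNnSS=4 hhBBNnSs=8 hhBBNnss=4 hhBBnnSS=2 hhBBnnSs=4 hhBBnnss=2 hhBbNNSS=4 hhBbNNSs=8 hhBbNNss=4 hhBbNnSS=8 hhBbNnSs=16 hhBbNnss=8 hhBbnnSS=4 hhBbnnSs=8 hhBbnnss=4 hhbbNNSS=2 hhbbNNSs=4 hhbbNNss=2 hhbbNnSS=4 hhbbNnSs=8 hhbbNnss=4 hhbbnnSS=2 hhbbnnSs=4 hhbbnnss=2
hhbbnnSS hits 2/256; gcd=2; 2÷2/256÷2 = 1/128

P(hhbbnnSS) = 1/128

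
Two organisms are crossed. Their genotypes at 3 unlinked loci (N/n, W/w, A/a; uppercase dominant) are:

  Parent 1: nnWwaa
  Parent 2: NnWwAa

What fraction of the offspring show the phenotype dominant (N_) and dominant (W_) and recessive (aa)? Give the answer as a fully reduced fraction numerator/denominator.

nnWwaa gametes: nWa×4, nwa×4
NnWwAa gametes: NWA×1, NWa×1, NwA×1, Nwa×1, nWA×1, nWa×1, nwA×1, nwa×1
nnWwaa×NnWwAa grid (8·8=64): NnWWAa=4 NnWWaa=4 NnWwAa=8 NnWwaa=8 NnwwAa=4 Nnwwaa=4 nnWWAa=4 nnWWaa=4 nnWwAa=8 nnWwaa=8 nnwwAa=4 nnwwaa=4
N_ W_ aa hits 12/64; gcd=4; 12÷4/64÷4 = 3/16

P(N_ W_ aa) = 3/16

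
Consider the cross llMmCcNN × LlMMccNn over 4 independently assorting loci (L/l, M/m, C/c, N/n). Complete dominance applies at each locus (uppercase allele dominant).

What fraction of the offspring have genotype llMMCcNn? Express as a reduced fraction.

P(llMMCcNn) = 1/16

llMmCcNN gametes: lMCN×4, lMcN×4, lmCN×4, lmcN×4
LlMMccNn gametes: LMcN×4, LMcn×4, lMcN×4, lMcn×4
llMmCcNN×LlMMccNn grid (16·16=256): LlMMCcNN=16 LlMMCcNn=16 LlMMccNN=16 LlMMccNn=16 LlMmCcNN=16 LlMmCcNn=16 LlMmccNN=16 LlMmccNn=16 llMMCcNN=16 llMMCcNn=16 llMMccNN=16 llMMccNn=16 llMmCcNN=16 llMmCcNn=16 llMmccNN=16 llMmccNn=16
llMMCcNn hits 16/256; gcd=16; 16÷16/256÷16 = 1/16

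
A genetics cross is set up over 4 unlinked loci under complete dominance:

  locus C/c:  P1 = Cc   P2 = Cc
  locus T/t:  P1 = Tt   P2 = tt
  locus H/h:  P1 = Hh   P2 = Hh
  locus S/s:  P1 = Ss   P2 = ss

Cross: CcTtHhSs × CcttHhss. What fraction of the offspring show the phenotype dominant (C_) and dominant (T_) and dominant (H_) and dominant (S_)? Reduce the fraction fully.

CcTtHhSs gametes: CTHS×1, CTHs×1, CThS×1, CThs×1, CtHS×1, CtHs×1, CthS×1, Cths×1, cTHS×1, cTHs×1, cThS×1, cThs×1, ctHS×1, ctHs×1, cthS×1, cths×1
CcttHhss gametes: CtHs×4, Cths×4, ctHs×4, cths×4
CcTtHhSs×CcttHhss grid (16·16=256): CCTtHHSs=4 CCTtHHss=4 CCTtHhSs=8 CCTtHhss=8 CCTthhSs=4 CCTthhss=4 CCttHHSs=4 CCttHHss=4 CCttHhSs=8 CCttHhss=8 CCtthhSs=4 CCtthhss=4 CcTtHHSs=8 CcTtHHss=8 CcTtHhSs=16 CcTtHhss=16 CcTthhSs=8 CcTthhss=8 CcttHHSs=8 CcttHHss=8 CcttHhSs=16 CcttHhss=16 CctthhSs=8 Cctthhss=8 ccTtHHSs=4 ccTtHHss=4 ccTtHhSs=8 ccTtHhss=8 ccTthhSs=4 ccTthhss=4 ccttHHSs=4 ccttHHss=4 ccttHhSs=8 ccttHhss=8 cctthhSs=4 cctthhss=4
C_ T_ H_ S_ hits 36/256; gcd=4; 36÷4/256÷4 = 9/64

P(C_ T_ H_ S_) = 9/64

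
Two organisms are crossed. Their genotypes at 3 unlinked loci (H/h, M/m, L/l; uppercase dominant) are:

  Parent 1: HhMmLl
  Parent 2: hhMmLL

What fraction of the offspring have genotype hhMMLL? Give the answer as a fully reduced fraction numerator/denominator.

P(hhMMLL) = 1/16

HhMmLl gametes: HML×1, HMl×1, HmL×1, Hml×1, hML×1, hMl×1, hmL×1, hml×1
hhMmLL gametes: hML×4, hmL×4
HhMmLl×hhMmLL grid (8·8=64): HhMMLL=4 HhMMLl=4 HhMmLL=8 HhMmLl=8 HhmmLL=4 HhmmLl=4 hhMMLL=4 hhMMLl=4 hhMmLL=8 hhMmLl=8 hhmmLL=4 hhmmLl=4
hhMMLL hits 4/64; gcd=4; 4÷4/64÷4 = 1/16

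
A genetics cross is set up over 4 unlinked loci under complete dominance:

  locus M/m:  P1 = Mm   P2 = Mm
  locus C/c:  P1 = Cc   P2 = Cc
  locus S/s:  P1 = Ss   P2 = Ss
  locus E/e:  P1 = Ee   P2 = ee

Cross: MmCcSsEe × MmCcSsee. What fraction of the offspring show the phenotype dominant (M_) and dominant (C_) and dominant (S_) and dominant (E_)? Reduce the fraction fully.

P(M_ C_ S_ E_) = 27/128

MmCcSsEe gametes: MCSE×1, MCSe×1, MCsE×1, MCse×1, McSE×1, McSe×1, McsE×1, Mcse×1, mCSE×1, mCSe×1, mCsE×1, mCse×1, mcSE×1, mcSe×1, mcsE×1, mcse×1
MmCcSsee gametes: MCSe×2, MCse×2, McSe×2, Mcse×2, mCSe×2, mCse×2, mcSe×2, mcse×2
MmCcSsEe×MmCcSsee grid (16·16=256): MMCCSSEe=2 MMCCSSee=2 MMCCSsEe=4 MMCCSsee=4 MMCCssEe=2 MMCCssee=2 MMCcSSEe=4 MMCcSSee=4 MMCcSsEe=8 MMCcSsee=8 MMCcssEe=4 MMCcssee=4 MMccSSEe=2 MMccSSee=2 MMccSsEe=4 MMccSsee=4 MMccssEe=2 MMccssee=2 MmCCSSEe=4 MmCCSSee=4 MmCCSsEe=8 MmCCSsee=8 MmCCssEe=4 MmCCssee=4 MmCcSSEe=8 MmCcSSee=8 MmCcSsEe=16 MmCcSsee=16 MmCcssEe=8 MmCcssee=8 MmccSSEe=4 MmccSSee=4 MmccSsEe=8 MmccSsee=8 MmccssEe=4 Mmccssee=4 mmCCSSEe=2 mmCCSSee=2 mmCCSsEe=4 mmCCSsee=4 mmCCssEe=2 mmCCssee=2 mmCcSSEe=4 mmCcSSee=4 mmCcSsEe=8 mmCcSsee=8 mmCcssEe=4 mmCcssee=4 mmccSSEe=2 mmccSSee=2 mmccSsEe=4 mmccSsee=4 mmccssEe=2 mmccssee=2
M_ C_ S_ E_ hits 54/256; gcd=2; 54÷2/256÷2 = 27/128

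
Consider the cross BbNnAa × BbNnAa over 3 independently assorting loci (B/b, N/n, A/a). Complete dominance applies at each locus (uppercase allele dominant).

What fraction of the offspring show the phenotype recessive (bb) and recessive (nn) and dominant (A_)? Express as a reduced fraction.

P(bb nn A_) = 3/64

BbNnAa gametes: BNA×1, BNa×1, BnA×1, Bna×1, bNA×1, bNa×1, bnA×1, bna×1
BbNnAa gametes: BNA×1, BNa×1, BnA×1, Bna×1, bNA×1, bNa×1, bnA×1, bna×1
BbNnAa×BbNnAa grid (8·8=64): BBNNAA=1 BBNNAa=2 BBNNaa=1 BBNnAA=2 BBNnAa=4 BBNnaa=2 BBnnAA=1 BBnnAa=2 BBnnaa=1 BbNNAA=2 BbNNAa=4 BbNNaa=2 BbNnAA=4 BbNnAa=8 BbNnaa=4 BbnnAA=2 BbnnAa=4 Bbnnaa=2 bbNNAA=1 bbNNAa=2 bbNNaa=1 bbNnAA=2 bbNnAa=4 bbNnaa=2 bbnnAA=1 bbnnAa=2 bbnnaa=1
bb nn A_ hits 3/64; gcd=1; 3÷1/64÷1 = 3/64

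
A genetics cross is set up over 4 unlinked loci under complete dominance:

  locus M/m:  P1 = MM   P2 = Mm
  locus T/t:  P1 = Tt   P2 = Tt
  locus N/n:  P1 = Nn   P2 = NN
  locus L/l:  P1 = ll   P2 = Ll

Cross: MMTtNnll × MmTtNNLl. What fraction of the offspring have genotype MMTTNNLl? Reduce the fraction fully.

MMTtNnll gametes: MTNl×4, MTnl×4, MtNl×4, Mtnl×4
MmTtNNLl gametes: MTNL×2, MTNl×2, MtNL×2, MtNl×2, mTNL×2, mTNl×2, mtNL×2, mtNl×2
MMTtNnll×MmTtNNLl grid (16·16=256): MMTTNNLl=8 MMTTNNll=8 MMTTNnLl=8 MMTTNnll=8 MMTtNNLl=16 MMTtNNll=16 MMTtNnLl=16 MMTtNnll=16 MMttNNLl=8 MMttNNll=8 MMttNnLl=8 MMttNnll=8 MmTTNNLl=8 MmTTNNll=8 MmTTNnLl=8 MmTTNnll=8 MmTtNNLl=16 MmTtNNll=16 MmTtNnLl=16 MmTtNnll=16 MmttNNLl=8 MmttNNll=8 MmttNnLl=8 MmttNnll=8
MMTTNNLl hits 8/256; gcd=8; 8÷8/256÷8 = 1/32

P(MMTTNNLl) = 1/32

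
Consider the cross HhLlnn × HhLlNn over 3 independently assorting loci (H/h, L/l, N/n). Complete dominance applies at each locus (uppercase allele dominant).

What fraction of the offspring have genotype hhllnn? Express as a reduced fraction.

HhLlnn gametes: HLn×2, Hln×2, hLn×2, hln×2
HhLlNn gametes: HLN×1, HLn×1, HlN×1, Hln×1, hLN×1, hLn×1, hlN×1, hln×1
HhLlnn×HhLlNn grid (8·8=64): HHLLNn=2 HHLLnn=2 HHLlNn=4 HHLlnn=4 HHllNn=2 HHllnn=2 HhLLNn=4 HhLLnn=4 HhLlNn=8 HhLlnn=8 HhllNn=4 Hhllnn=4 hhLLNn=2 hhLLnn=2 hhLlNn=4 hhLlnn=4 hhllNn=2 hhllnn=2
hhllnn hits 2/64; gcd=2; 2÷2/64÷2 = 1/32

P(hhllnn) = 1/32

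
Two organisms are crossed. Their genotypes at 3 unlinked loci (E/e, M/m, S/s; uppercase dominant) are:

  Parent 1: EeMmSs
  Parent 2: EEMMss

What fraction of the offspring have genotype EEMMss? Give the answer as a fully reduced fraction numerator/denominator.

EeMmSs gametes: EMS×1, EMs×1, EmS×1, Ems×1, eMS×1, eMs×1, emS×1, ems×1
EEMMss gametes: EMs×8
EeMmSs×EEMMss grid (8·8=64): EEMMSs=8 EEMMss=8 EEMmSs=8 EEMmss=8 EeMMSs=8 EeMMss=8 EeMmSs=8 EeMmss=8
EEMMss hits 8/64; gcd=8; 8÷8/64÷8 = 1/8

P(EEMMss) = 1/8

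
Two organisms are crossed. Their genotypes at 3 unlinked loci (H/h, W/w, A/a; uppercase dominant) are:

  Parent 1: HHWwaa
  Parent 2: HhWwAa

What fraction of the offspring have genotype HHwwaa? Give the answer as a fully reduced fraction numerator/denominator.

HHWwaa gametes: HWa×4, Hwa×4
HhWwAa gametes: HWA×1, HWa×1, HwA×1, Hwa×1, hWA×1, hWa×1, hwA×1, hwa×1
HHWwaa×HhWwAa grid (8·8=64): HHWWAa=4 HHWWaa=4 HHWwAa=8 HHWwaa=8 HHwwAa=4 HHwwaa=4 HhWWAa=4 HhWWaa=4 HhWwAa=8 HhWwaa=8 HhwwAa=4 Hhwwaa=4
HHwwaa hits 4/64; gcd=4; 4÷4/64÷4 = 1/16

P(HHwwaa) = 1/16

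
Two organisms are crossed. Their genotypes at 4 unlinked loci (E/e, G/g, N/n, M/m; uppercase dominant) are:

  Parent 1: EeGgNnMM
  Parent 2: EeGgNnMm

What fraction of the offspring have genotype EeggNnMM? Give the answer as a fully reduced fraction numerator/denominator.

EeGgNnMM gametes: EGNM×2, EGnM×2, EgNM×2, EgnM×2, eGNM×2, eGnM×2, egNM×2, egnM×2
EeGgNnMm gametes: EGNM×1, EGNm×1, EGnM×1, EGnm×1, EgNM×1, EgNm×1, EgnM×1, Egnm×1, eGNM×1, eGNm×1, eGnM×1, eGnm×1, egNM×1, egNm×1, egnM×1, egnm×1
EeGgNnMM×EeGgNnMm grid (16·16=256): EEGGNNMM=2 EEGGNNMm=2 EEGGNnMM=4 EEGGNnMm=4 EEGGnnMM=2 EEGGnnMm=2 EEGgNNMM=4 EEGgNNMm=4 EEGgNnMM=8 EEGgNnMm=8 EEGgnnMM=4 EEGgnnMm=4 EEggNNMM=2 EEggNNMm=2 EEggNnMM=4 EEggNnMm=4 EEggnnMM=2 EEggnnMm=2 EeGGNNMM=4 EeGGNNMm=4 EeGGNnMM=8 EeGGNnMm=8 EeGGnnMM=4 EeGGnnMm=4 EeGgNNMM=8 EeGgNNMm=8 EeGgNnMM=16 EeGgNnMm=16 EeGgnnMM=8 EeGgnnMm=8 EeggNNMM=4 EeggNNMm=4 EeggNnMM=8 EeggNnMm=8 EeggnnMM=4 EeggnnMm=4 eeGGNNMM=2 eeGGNNMm=2 eeGGNnMM=4 eeGGNnMm=4 eeGGnnMM=2 eeGGnnMm=2 eeGgNNMM=4 eeGgNNMm=4 eeGgNnMM=8 eeGgNnMm=8 eeGgnnMM=4 eeGgnnMm=4 eeggNNMM=2 eeggNNMm=2 eeggNnMM=4 eeggNnMm=4 eeggnnMM=2 eeggnnMm=2
EeggNnMM hits 8/256; gcd=8; 8÷8/256÷8 = 1/32

P(EeggNnMM) = 1/32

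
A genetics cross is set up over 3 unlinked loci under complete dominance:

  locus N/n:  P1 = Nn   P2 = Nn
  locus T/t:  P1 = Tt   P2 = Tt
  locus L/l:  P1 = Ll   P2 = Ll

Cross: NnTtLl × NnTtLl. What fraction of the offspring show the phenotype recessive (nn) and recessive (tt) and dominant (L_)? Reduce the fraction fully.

P(nn tt L_) = 3/64

NnTtLl gametes: NTL×1, NTl×1, NtL×1, Ntl×1, nTL×1, nTl×1, ntL×1, ntl×1
NnTtLl gametes: NTL×1, NTl×1, NtL×1, Ntl×1, nTL×1, nTl×1, ntL×1, ntl×1
NnTtLl×NnTtLl grid (8·8=64): NNTTLL=1 NNTTLl=2 NNTTll=1 NNTtLL=2 NNTtLl=4 NNTtll=2 NNttLL=1 NNttLl=2 NNttll=1 NnTTLL=2 NnTTLl=4 NnTTll=2 NnTtLL=4 NnTtLl=8 NnTtll=4 NnttLL=2 NnttLl=4 Nnttll=2 nnTTLL=1 nnTTLl=2 nnTTll=1 nnTtLL=2 nnTtLl=4 nnTtll=2 nnttLL=1 nnttLl=2 nnttll=1
nn tt L_ hits 3/64; gcd=1; 3÷1/64÷1 = 3/64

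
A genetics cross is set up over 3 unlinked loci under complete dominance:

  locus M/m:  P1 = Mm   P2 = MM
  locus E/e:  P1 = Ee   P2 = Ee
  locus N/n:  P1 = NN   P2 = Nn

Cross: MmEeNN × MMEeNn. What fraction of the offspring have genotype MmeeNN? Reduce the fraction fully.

P(MmeeNN) = 1/16

MmEeNN gametes: MEN×2, MeN×2, mEN×2, meN×2
MMEeNn gametes: MEN×2, MEn×2, MeN×2, Men×2
MmEeNN×MMEeNn grid (8·8=64): MMEENN=4 MMEENn=4 MMEeNN=8 MMEeNn=8 MMeeNN=4 MMeeNn=4 MmEENN=4 MmEENn=4 MmEeNN=8 MmEeNn=8 MmeeNN=4 MmeeNn=4
MmeeNN hits 4/64; gcd=4; 4÷4/64÷4 = 1/16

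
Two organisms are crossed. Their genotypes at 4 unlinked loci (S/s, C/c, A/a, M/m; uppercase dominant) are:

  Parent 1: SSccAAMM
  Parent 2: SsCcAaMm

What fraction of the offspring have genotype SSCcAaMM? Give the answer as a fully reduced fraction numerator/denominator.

P(SSCcAaMM) = 1/16

SSccAAMM gametes: ScAM×16
SsCcAaMm gametes: SCAM×1, SCAm×1, SCaM×1, SCam×1, ScAM×1, ScAm×1, ScaM×1, Scam×1, sCAM×1, sCAm×1, sCaM×1, sCam×1, scAM×1, scAm×1, scaM×1, scam×1
SSccAAMM×SsCcAaMm grid (16·16=256): SSCcAAMM=16 SSCcAAMm=16 SSCcAaMM=16 SSCcAaMm=16 SSccAAMM=16 SSccAAMm=16 SSccAaMM=16 SSccAaMm=16 SsCcAAMM=16 SsCcAAMm=16 SsCcAaMM=16 SsCcAaMm=16 SsccAAMM=16 SsccAAMm=16 SsccAaMM=16 SsccAaMm=16
SSCcAaMM hits 16/256; gcd=16; 16÷16/256÷16 = 1/16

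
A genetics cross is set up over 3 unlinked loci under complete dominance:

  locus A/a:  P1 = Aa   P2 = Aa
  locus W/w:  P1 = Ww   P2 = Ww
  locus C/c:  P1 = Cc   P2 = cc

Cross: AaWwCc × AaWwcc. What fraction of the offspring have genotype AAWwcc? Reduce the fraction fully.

P(AAWwcc) = 1/16

AaWwCc gametes: AWC×1, AWc×1, AwC×1, Awc×1, aWC×1, aWc×1, awC×1, awc×1
AaWwcc gametes: AWc×2, Awc×2, aWc×2, awc×2
AaWwCc×AaWwcc grid (8·8=64): AAWWCc=2 AAWWcc=2 AAWwCc=4 AAWwcc=4 AAwwCc=2 AAwwcc=2 AaWWCc=4 AaWWcc=4 AaWwCc=8 AaWwcc=8 AawwCc=4 Aawwcc=4 aaWWCc=2 aaWWcc=2 aaWwCc=4 aaWwcc=4 aawwCc=2 aawwcc=2
AAWwcc hits 4/64; gcd=4; 4÷4/64÷4 = 1/16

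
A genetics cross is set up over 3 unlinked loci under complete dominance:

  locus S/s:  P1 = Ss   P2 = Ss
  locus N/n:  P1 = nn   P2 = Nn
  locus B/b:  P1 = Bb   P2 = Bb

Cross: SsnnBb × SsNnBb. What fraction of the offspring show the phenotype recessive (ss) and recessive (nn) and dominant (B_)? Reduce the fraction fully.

SsnnBb gametes: SnB×2, Snb×2, snB×2, snb×2
SsNnBb gametes: SNB×1, SNb×1, SnB×1, Snb×1, sNB×1, sNb×1, snB×1, snb×1
SsnnBb×SsNnBb grid (8·8=64): SSNnBB=2 SSNnBb=4 SSNnbb=2 SSnnBB=2 SSnnBb=4 SSnnbb=2 SsNnBB=4 SsNnBb=8 SsNnbb=4 SsnnBB=4 SsnnBb=8 Ssnnbb=4 ssNnBB=2 ssNnBb=4 ssNnbb=2 ssnnBB=2 ssnnBb=4 ssnnbb=2
ss nn B_ hits 6/64; gcd=2; 6÷2/64÷2 = 3/32

P(ss nn B_) = 3/32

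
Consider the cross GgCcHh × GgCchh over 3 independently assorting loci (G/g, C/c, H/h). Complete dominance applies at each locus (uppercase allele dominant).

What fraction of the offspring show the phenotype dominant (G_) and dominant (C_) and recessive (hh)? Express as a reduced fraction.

P(G_ C_ hh) = 9/32

GgCcHh gametes: GCH×1, GCh×1, GcH×1, Gch×1, gCH×1, gCh×1, gcH×1, gch×1
GgCchh gametes: GCh×2, Gch×2, gCh×2, gch×2
GgCcHh×GgCchh grid (8·8=64): GGCCHh=2 GGCChh=2 GGCcHh=4 GGCchh=4 GGccHh=2 GGcchh=2 GgCCHh=4 GgCChh=4 GgCcHh=8 GgCchh=8 GgccHh=4 Ggcchh=4 ggCCHh=2 ggCChh=2 ggCcHh=4 ggCchh=4 ggccHh=2 ggcchh=2
G_ C_ hh hits 18/64; gcd=2; 18÷2/64÷2 = 9/32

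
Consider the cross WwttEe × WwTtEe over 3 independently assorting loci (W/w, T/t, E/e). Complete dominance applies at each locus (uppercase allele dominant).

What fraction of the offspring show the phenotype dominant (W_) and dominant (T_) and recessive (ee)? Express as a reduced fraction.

WwttEe gametes: WtE×2, Wte×2, wtE×2, wte×2
WwTtEe gametes: WTE×1, WTe×1, WtE×1, Wte×1, wTE×1, wTe×1, wtE×1, wte×1
WwttEe×WwTtEe grid (8·8=64): WWTtEE=2 WWTtEe=4 WWTtee=2 WWttEE=2 WWttEe=4 WWttee=2 WwTtEE=4 WwTtEe=8 WwTtee=4 WwttEE=4 WwttEe=8 Wwttee=4 wwTtEE=2 wwTtEe=4 wwTtee=2 wwttEE=2 wwttEe=4 wwttee=2
W_ T_ ee hits 6/64; gcd=2; 6÷2/64÷2 = 3/32

P(W_ T_ ee) = 3/32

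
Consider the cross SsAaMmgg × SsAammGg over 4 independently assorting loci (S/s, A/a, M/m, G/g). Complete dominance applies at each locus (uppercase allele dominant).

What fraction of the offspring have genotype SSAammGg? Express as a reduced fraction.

SsAaMmgg gametes: SAMg×2, SAmg×2, SaMg×2, Samg×2, sAMg×2, sAmg×2, saMg×2, samg×2
SsAammGg gametes: SAmG×2, SAmg×2, SamG×2, Samg×2, sAmG×2, sAmg×2, samG×2, samg×2
SsAaMmgg×SsAammGg grid (16·16=256): SSAAMmGg=4 SSAAMmgg=4 SSAAmmGg=4 SSAAmmgg=4 SSAaMmGg=8 SSAaMmgg=8 SSAammGg=8 SSAammgg=8 SSaaMmGg=4 SSaaMmgg=4 SSaammGg=4 SSaammgg=4 SsAAMmGg=8 SsAAMmgg=8 SsAAmmGg=8 SsAAmmgg=8 SsAaMmGg=16 SsAaMmgg=16 SsAammGg=16 SsAammgg=16 SsaaMmGg=8 SsaaMmgg=8 SsaammGg=8 Ssaammgg=8 ssAAMmGg=4 ssAAMmgg=4 ssAAmmGg=4 ssAAmmgg=4 ssAaMmGg=8 ssAaMmgg=8 ssAammGg=8 ssAammgg=8 ssaaMmGg=4 ssaaMmgg=4 ssaammGg=4 ssaammgg=4
SSAammGg hits 8/256; gcd=8; 8÷8/256÷8 = 1/32

P(SSAammGg) = 1/32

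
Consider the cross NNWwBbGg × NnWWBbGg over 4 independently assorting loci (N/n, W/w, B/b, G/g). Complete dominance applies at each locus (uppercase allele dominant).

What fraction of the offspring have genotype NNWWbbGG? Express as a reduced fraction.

NNWwBbGg gametes: NWBG×2, NWBg×2, NWbG×2, NWbg×2, NwBG×2, NwBg×2, NwbG×2, Nwbg×2
NnWWBbGg gametes: NWBG×2, NWBg×2, NWbG×2, NWbg×2, nWBG×2, nWBg×2, nWbG×2, nWbg×2
NNWwBbGg×NnWWBbGg grid (16·16=256): NNWWBBGG=4 NNWWBBGg=8 NNWWBBgg=4 NNWWBbGG=8 NNWWBbGg=16 NNWWBbgg=8 NNWWbbGG=4 NNWWbbGg=8 NNWWbbgg=4 NNWwBBGG=4 NNWwBBGg=8 NNWwBBgg=4 NNWwBbGG=8 NNWwBbGg=16 NNWwBbgg=8 NNWwbbGG=4 NNWwbbGg=8 NNWwbbgg=4 NnWWBBGG=4 NnWWBBGg=8 NnWWBBgg=4 NnWWBbGG=8 NnWWBbGg=16 NnWWBbgg=8 NnWWbbGG=4 NnWWbbGg=8 NnWWbbgg=4 NnWwBBGG=4 NnWwBBGg=8 NnWwBBgg=4 NnWwBbGG=8 NnWwBbGg=16 NnWwBbgg=8 NnWwbbGG=4 NnWwbbGg=8 NnWwbbgg=4
NNWWbbGG hits 4/256; gcd=4; 4÷4/256÷4 = 1/64

P(NNWWbbGG) = 1/64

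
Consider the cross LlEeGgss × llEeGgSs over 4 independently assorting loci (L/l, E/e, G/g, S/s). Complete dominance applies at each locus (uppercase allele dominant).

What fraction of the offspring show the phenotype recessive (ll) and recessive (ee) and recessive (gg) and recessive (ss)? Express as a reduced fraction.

LlEeGgss gametes: LEGs×2, LEgs×2, LeGs×2, Legs×2, lEGs×2, lEgs×2, leGs×2, legs×2
llEeGgSs gametes: lEGS×2, lEGs×2, lEgS×2, lEgs×2, leGS×2, leGs×2, legS×2, legs×2
LlEeGgss×llEeGgSs grid (16·16=256): LlEEGGSs=4 LlEEGGss=4 LlEEGgSs=8 LlEEGgss=8 LlEEggSs=4 LlEEggss=4 LlEeGGSs=8 LlEeGGss=8 LlEeGgSs=16 LlEeGgss=16 LlEeggSs=8 LlEeggss=8 LleeGGSs=4 LleeGGss=4 LleeGgSs=8 LleeGgss=8 LleeggSs=4 Lleeggss=4 llEEGGSs=4 llEEGGss=4 llEEGgSs=8 llEEGgss=8 llEEggSs=4 llEEggss=4 llEeGGSs=8 llEeGGss=8 llEeGgSs=16 llEeGgss=16 llEeggSs=8 llEeggss=8 lleeGGSs=4 lleeGGss=4 lleeGgSs=8 lleeGgss=8 lleeggSs=4 lleeggss=4
ll ee gg ss hits 4/256; gcd=4; 4÷4/256÷4 = 1/64

P(ll ee gg ss) = 1/64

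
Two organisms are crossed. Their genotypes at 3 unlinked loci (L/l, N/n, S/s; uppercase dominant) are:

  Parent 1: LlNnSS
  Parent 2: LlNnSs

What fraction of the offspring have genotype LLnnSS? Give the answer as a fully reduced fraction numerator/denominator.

LlNnSS gametes: LNS×2, LnS×2, lNS×2, lnS×2
LlNnSs gametes: LNS×1, LNs×1, LnS×1, Lns×1, lNS×1, lNs×1, lnS×1, lns×1
LlNnSS×LlNnSs grid (8·8=64): LLNNSS=2 LLNNSs=2 LLNnSS=4 LLNnSs=4 LLnnSS=2 LLnnSs=2 LlNNSS=4 LlNNSs=4 LlNnSS=8 LlNnSs=8 LlnnSS=4 LlnnSs=4 llNNSS=2 llNNSs=2 llNnSS=4 llNnSs=4 llnnSS=2 llnnSs=2
LLnnSS hits 2/64; gcd=2; 2÷2/64÷2 = 1/32

P(LLnnSS) = 1/32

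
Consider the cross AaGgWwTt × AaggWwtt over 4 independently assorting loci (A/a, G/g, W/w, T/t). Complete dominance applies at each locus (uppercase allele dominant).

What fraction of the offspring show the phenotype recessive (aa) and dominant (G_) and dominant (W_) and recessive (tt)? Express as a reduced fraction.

P(aa G_ W_ tt) = 3/64

AaGgWwTt gametes: AGWT×1, AGWt×1, AGwT×1, AGwt×1, AgWT×1, AgWt×1, AgwT×1, Agwt×1, aGWT×1, aGWt×1, aGwT×1, aGwt×1, agWT×1, agWt×1, agwT×1, agwt×1
AaggWwtt gametes: AgWt×4, Agwt×4, agWt×4, agwt×4
AaGgWwTt×AaggWwtt grid (16·16=256): AAGgWWTt=4 AAGgWWtt=4 AAGgWwTt=8 AAGgWwtt=8 AAGgwwTt=4 AAGgwwtt=4 AAggWWTt=4 AAggWWtt=4 AAggWwTt=8 AAggWwtt=8 AAggwwTt=4 AAggwwtt=4 AaGgWWTt=8 AaGgWWtt=8 AaGgWwTt=16 AaGgWwtt=16 AaGgwwTt=8 AaGgwwtt=8 AaggWWTt=8 AaggWWtt=8 AaggWwTt=16 AaggWwtt=16 AaggwwTt=8 Aaggwwtt=8 aaGgWWTt=4 aaGgWWtt=4 aaGgWwTt=8 aaGgWwtt=8 aaGgwwTt=4 aaGgwwtt=4 aaggWWTt=4 aaggWWtt=4 aaggWwTt=8 aaggWwtt=8 aaggwwTt=4 aaggwwtt=4
aa G_ W_ tt hits 12/256; gcd=4; 12÷4/256÷4 = 3/64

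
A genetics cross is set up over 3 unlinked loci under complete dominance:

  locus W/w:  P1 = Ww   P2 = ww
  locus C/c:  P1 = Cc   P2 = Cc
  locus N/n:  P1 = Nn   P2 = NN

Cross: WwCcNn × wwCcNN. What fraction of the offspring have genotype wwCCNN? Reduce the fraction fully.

WwCcNn gametes: WCN×1, WCn×1, WcN×1, Wcn×1, wCN×1, wCn×1, wcN×1, wcn×1
wwCcNN gametes: wCN×4, wcN×4
WwCcNn×wwCcNN grid (8·8=64): WwCCNN=4 WwCCNn=4 WwCcNN=8 WwCcNn=8 WwccNN=4 WwccNn=4 wwCCNN=4 wwCCNn=4 wwCcNN=8 wwCcNn=8 wwccNN=4 wwccNn=4
wwCCNN hits 4/64; gcd=4; 4÷4/64÷4 = 1/16

P(wwCCNN) = 1/16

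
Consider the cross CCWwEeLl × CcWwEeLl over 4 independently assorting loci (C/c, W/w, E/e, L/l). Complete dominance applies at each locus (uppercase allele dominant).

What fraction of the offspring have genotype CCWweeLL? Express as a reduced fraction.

P(CCWweeLL) = 1/64

CCWwEeLl gametes: CWEL×2, CWEl×2, CWeL×2, CWel×2, CwEL×2, CwEl×2, CweL×2, Cwel×2
CcWwEeLl gametes: CWEL×1, CWEl×1, CWeL×1, CWel×1, CwEL×1, CwEl×1, CweL×1, Cwel×1, cWEL×1, cWEl×1, cWeL×1, cWel×1, cwEL×1, cwEl×1, cweL×1, cwel×1
CCWwEeLl×CcWwEeLl grid (16·16=256): CCWWEELL=2 CCWWEELl=4 CCWWEEll=2 CCWWEeLL=4 CCWWEeLl=8 CCWWEell=4 CCWWeeLL=2 CCWWeeLl=4 CCWWeell=2 CCWwEELL=4 CCWwEELl=8 CCWwEEll=4 CCWwEeLL=8 CCWwEeLl=16 CCWwEell=8 CCWweeLL=4 CCWweeLl=8 CCWweell=4 CCwwEELL=2 CCwwEELl=4 CCwwEEll=2 CCwwEeLL=4 CCwwEeLl=8 CCwwEell=4 CCwweeLL=2 CCwweeLl=4 CCwweell=2 CcWWEELL=2 CcWWEELl=4 CcWWEEll=2 CcWWEeLL=4 CcWWEeLl=8 CcWWEell=4 CcWWeeLL=2 CcWWeeLl=4 CcWWeell=2 CcWwEELL=4 CcWwEELl=8 CcWwEEll=4 CcWwEeLL=8 CcWwEeLl=16 CcWwEell=8 CcWweeLL=4 CcWweeLl=8 CcWweell=4 CcwwEELL=2 CcwwEELl=4 CcwwEEll=2 CcwwEeLL=4 CcwwEeLl=8 CcwwEell=4 CcwweeLL=2 CcwweeLl=4 Ccwweell=2
CCWweeLL hits 4/256; gcd=4; 4÷4/256÷4 = 1/64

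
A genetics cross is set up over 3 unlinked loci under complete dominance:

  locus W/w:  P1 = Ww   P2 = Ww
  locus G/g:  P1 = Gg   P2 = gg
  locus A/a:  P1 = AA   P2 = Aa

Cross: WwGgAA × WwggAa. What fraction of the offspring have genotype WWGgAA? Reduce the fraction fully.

WwGgAA gametes: WGA×2, WgA×2, wGA×2, wgA×2
WwggAa gametes: WgA×2, Wga×2, wgA×2, wga×2
WwGgAA×WwggAa grid (8·8=64): WWGgAA=4 WWGgAa=4 WWggAA=4 WWggAa=4 WwGgAA=8 WwGgAa=8 WwggAA=8 WwggAa=8 wwGgAA=4 wwGgAa=4 wwggAA=4 wwggAa=4
WWGgAA hits 4/64; gcd=4; 4÷4/64÷4 = 1/16

P(WWGgAA) = 1/16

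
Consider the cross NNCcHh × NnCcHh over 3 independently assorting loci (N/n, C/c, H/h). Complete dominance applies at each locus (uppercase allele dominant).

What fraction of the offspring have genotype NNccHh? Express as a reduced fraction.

NNCcHh gametes: NCH×2, NCh×2, NcH×2, Nch×2
NnCcHh gametes: NCH×1, NCh×1, NcH×1, Nch×1, nCH×1, nCh×1, ncH×1, nch×1
NNCcHh×NnCcHh grid (8·8=64): NNCCHH=2 NNCCHh=4 NNCChh=2 NNCcHH=4 NNCcHh=8 NNCchh=4 NNccHH=2 NNccHh=4 NNcchh=2 NnCCHH=2 NnCCHh=4 NnCChh=2 NnCcHH=4 NnCcHh=8 NnCchh=4 NnccHH=2 NnccHh=4 Nncchh=2
NNccHh hits 4/64; gcd=4; 4÷4/64÷4 = 1/16

P(NNccHh) = 1/16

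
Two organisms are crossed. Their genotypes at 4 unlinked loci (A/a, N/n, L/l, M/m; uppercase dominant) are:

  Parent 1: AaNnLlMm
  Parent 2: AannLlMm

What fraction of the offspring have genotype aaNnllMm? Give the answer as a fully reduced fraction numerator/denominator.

P(aaNnllMm) = 1/64

AaNnLlMm gametes: ANLM×1, ANLm×1, ANlM×1, ANlm×1, AnLM×1, AnLm×1, AnlM×1, Anlm×1, aNLM×1, aNLm×1, aNlM×1, aNlm×1, anLM×1, anLm×1, anlM×1, anlm×1
AannLlMm gametes: AnLM×2, AnLm×2, AnlM×2, Anlm×2, anLM×2, anLm×2, anlM×2, anlm×2
AaNnLlMm×AannLlMm grid (16·16=256): AANnLLMM=2 AANnLLMm=4 AANnLLmm=2 AANnLlMM=4 AANnLlMm=8 AANnLlmm=4 AANnllMM=2 AANnllMm=4 AANnllmm=2 AAnnLLMM=2 AAnnLLMm=4 AAnnLLmm=2 AAnnLlMM=4 AAnnLlMm=8 AAnnLlmm=4 AAnnllMM=2 AAnnllMm=4 AAnnllmm=2 AaNnLLMM=4 AaNnLLMm=8 AaNnLLmm=4 AaNnLlMM=8 AaNnLlMm=16 AaNnLlmm=8 AaNnllMM=4 AaNnllMm=8 AaNnllmm=4 AannLLMM=4 AannLLMm=8 AannLLmm=4 AannLlMM=8 AannLlMm=16 AannLlmm=8 AannllMM=4 AannllMm=8 Aannllmm=4 aaNnLLMM=2 aaNnLLMm=4 aaNnLLmm=2 aaNnLlMM=4 aaNnLlMm=8 aaNnLlmm=4 aaNnllMM=2 aaNnllMm=4 aaNnllmm=2 aannLLMM=2 aannLLMm=4 aannLLmm=2 aannLlMM=4 aannLlMm=8 aannLlmm=4 aannllMM=2 aannllMm=4 aannllmm=2
aaNnllMm hits 4/256; gcd=4; 4÷4/256÷4 = 1/64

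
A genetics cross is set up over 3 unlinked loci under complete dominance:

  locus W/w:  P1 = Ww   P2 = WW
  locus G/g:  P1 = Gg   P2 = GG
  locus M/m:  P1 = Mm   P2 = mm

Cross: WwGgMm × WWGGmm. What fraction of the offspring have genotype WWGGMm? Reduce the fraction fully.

WwGgMm gametes: WGM×1, WGm×1, WgM×1, Wgm×1, wGM×1, wGm×1, wgM×1, wgm×1
WWGGmm gametes: WGm×8
WwGgMm×WWGGmm grid (8·8=64): WWGGMm=8 WWGGmm=8 WWGgMm=8 WWGgmm=8 WwGGMm=8 WwGGmm=8 WwGgMm=8 WwGgmm=8
WWGGMm hits 8/64; gcd=8; 8÷8/64÷8 = 1/8

P(WWGGMm) = 1/8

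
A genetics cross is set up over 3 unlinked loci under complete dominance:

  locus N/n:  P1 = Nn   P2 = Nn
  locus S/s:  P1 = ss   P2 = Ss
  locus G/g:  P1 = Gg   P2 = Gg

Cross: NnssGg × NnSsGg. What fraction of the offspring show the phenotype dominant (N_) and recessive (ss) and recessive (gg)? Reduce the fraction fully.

NnssGg gametes: NsG×2, Nsg×2, nsG×2, nsg×2
NnSsGg gametes: NSG×1, NSg×1, NsG×1, Nsg×1, nSG×1, nSg×1, nsG×1, nsg×1
NnssGg×NnSsGg grid (8·8=64): NNSsGG=2 NNSsGg=4 NNSsgg=2 NNssGG=2 NNssGg=4 NNssgg=2 NnSsGG=4 NnSsGg=8 NnSsgg=4 NnssGG=4 NnssGg=8 Nnssgg=4 nnSsGG=2 nnSsGg=4 nnSsgg=2 nnssGG=2 nnssGg=4 nnssgg=2
N_ ss gg hits 6/64; gcd=2; 6÷2/64÷2 = 3/32

P(N_ ss gg) = 3/32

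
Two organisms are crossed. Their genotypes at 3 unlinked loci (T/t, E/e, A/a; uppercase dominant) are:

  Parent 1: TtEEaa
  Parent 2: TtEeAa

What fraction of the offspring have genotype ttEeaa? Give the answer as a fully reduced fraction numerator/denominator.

TtEEaa gametes: TEa×4, tEa×4
TtEeAa gametes: TEA×1, TEa×1, TeA×1, Tea×1, tEA×1, tEa×1, teA×1, tea×1
TtEEaa×TtEeAa grid (8·8=64): TTEEAa=4 TTEEaa=4 TTEeAa=4 TTEeaa=4 TtEEAa=8 TtEEaa=8 TtEeAa=8 TtEeaa=8 ttEEAa=4 ttEEaa=4 ttEeAa=4 ttEeaa=4
ttEeaa hits 4/64; gcd=4; 4÷4/64÷4 = 1/16

P(ttEeaa) = 1/16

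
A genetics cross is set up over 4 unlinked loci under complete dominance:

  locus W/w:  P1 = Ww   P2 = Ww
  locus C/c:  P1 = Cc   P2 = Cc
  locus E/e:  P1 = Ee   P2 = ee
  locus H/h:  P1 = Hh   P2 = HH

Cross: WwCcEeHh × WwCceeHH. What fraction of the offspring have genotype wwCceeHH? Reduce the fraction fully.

P(wwCceeHH) = 1/32

WwCcEeHh gametes: WCEH×1, WCEh×1, WCeH×1, WCeh×1, WcEH×1, WcEh×1, WceH×1, Wceh×1, wCEH×1, wCEh×1, wCeH×1, wCeh×1, wcEH×1, wcEh×1, wceH×1, wceh×1
WwCceeHH gametes: WCeH×4, WceH×4, wCeH×4, wceH×4
WwCcEeHh×WwCceeHH grid (16·16=256): WWCCEeHH=4 WWCCEeHh=4 WWCCeeHH=4 WWCCeeHh=4 WWCcEeHH=8 WWCcEeHh=8 WWCceeHH=8 WWCceeHh=8 WWccEeHH=4 WWccEeHh=4 WWcceeHH=4 WWcceeHh=4 WwCCEeHH=8 WwCCEeHh=8 WwCCeeHH=8 WwCCeeHh=8 WwCcEeHH=16 WwCcEeHh=16 WwCceeHH=16 WwCceeHh=16 WwccEeHH=8 WwccEeHh=8 WwcceeHH=8 WwcceeHh=8 wwCCEeHH=4 wwCCEeHh=4 wwCCeeHH=4 wwCCeeHh=4 wwCcEeHH=8 wwCcEeHh=8 wwCceeHH=8 wwCceeHh=8 wwccEeHH=4 wwccEeHh=4 wwcceeHH=4 wwcceeHh=4
wwCceeHH hits 8/256; gcd=8; 8÷8/256÷8 = 1/32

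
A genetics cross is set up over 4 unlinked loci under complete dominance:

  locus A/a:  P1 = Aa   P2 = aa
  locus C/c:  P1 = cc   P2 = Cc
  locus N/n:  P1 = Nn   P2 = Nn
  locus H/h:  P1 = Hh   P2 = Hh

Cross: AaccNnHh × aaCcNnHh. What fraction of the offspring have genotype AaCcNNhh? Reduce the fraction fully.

P(AaCcNNhh) = 1/64

AaccNnHh gametes: AcNH×2, AcNh×2, AcnH×2, Acnh×2, acNH×2, acNh×2, acnH×2, acnh×2
aaCcNnHh gametes: aCNH×2, aCNh×2, aCnH×2, aCnh×2, acNH×2, acNh×2, acnH×2, acnh×2
AaccNnHh×aaCcNnHh grid (16·16=256): AaCcNNHH=4 AaCcNNHh=8 AaCcNNhh=4 AaCcNnHH=8 AaCcNnHh=16 AaCcNnhh=8 AaCcnnHH=4 AaCcnnHh=8 AaCcnnhh=4 AaccNNHH=4 AaccNNHh=8 AaccNNhh=4 AaccNnHH=8 AaccNnHh=16 AaccNnhh=8 AaccnnHH=4 AaccnnHh=8 Aaccnnhh=4 aaCcNNHH=4 aaCcNNHh=8 aaCcNNhh=4 aaCcNnHH=8 aaCcNnHh=16 aaCcNnhh=8 aaCcnnHH=4 aaCcnnHh=8 aaCcnnhh=4 aaccNNHH=4 aaccNNHh=8 aaccNNhh=4 aaccNnHH=8 aaccNnHh=16 aaccNnhh=8 aaccnnHH=4 aaccnnHh=8 aaccnnhh=4
AaCcNNhh hits 4/256; gcd=4; 4÷4/256÷4 = 1/64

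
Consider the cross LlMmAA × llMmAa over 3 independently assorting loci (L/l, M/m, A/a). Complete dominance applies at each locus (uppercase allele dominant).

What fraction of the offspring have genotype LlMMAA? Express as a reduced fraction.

P(LlMMAA) = 1/16

LlMmAA gametes: LMA×2, LmA×2, lMA×2, lmA×2
llMmAa gametes: lMA×2, lMa×2, lmA×2, lma×2
LlMmAA×llMmAa grid (8·8=64): LlMMAA=4 LlMMAa=4 LlMmAA=8 LlMmAa=8 LlmmAA=4 LlmmAa=4 llMMAA=4 llMMAa=4 llMmAA=8 llMmAa=8 llmmAA=4 llmmAa=4
LlMMAA hits 4/64; gcd=4; 4÷4/64÷4 = 1/16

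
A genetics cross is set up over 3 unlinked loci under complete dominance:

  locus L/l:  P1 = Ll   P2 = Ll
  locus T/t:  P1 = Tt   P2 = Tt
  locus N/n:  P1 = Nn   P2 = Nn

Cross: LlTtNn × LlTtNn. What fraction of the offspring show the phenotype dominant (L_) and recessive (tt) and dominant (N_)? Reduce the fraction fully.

LlTtNn gametes: LTN×1, LTn×1, LtN×1, Ltn×1, lTN×1, lTn×1, ltN×1, ltn×1
LlTtNn gametes: LTN×1, LTn×1, LtN×1, Ltn×1, lTN×1, lTn×1, ltN×1, ltn×1
LlTtNn×LlTtNn grid (8·8=64): LLTTNN=1 LLTTNn=2 LLTTnn=1 LLTtNN=2 LLTtNn=4 LLTtnn=2 LLttNN=1 LLttNn=2 LLttnn=1 LlTTNN=2 LlTTNn=4 LlTTnn=2 LlTtNN=4 LlTtNn=8 LlTtnn=4 LlttNN=2 LlttNn=4 Llttnn=2 llTTNN=1 llTTNn=2 llTTnn=1 llTtNN=2 llTtNn=4 llTtnn=2 llttNN=1 llttNn=2 llttnn=1
L_ tt N_ hits 9/64; gcd=1; 9÷1/64÷1 = 9/64

P(L_ tt N_) = 9/64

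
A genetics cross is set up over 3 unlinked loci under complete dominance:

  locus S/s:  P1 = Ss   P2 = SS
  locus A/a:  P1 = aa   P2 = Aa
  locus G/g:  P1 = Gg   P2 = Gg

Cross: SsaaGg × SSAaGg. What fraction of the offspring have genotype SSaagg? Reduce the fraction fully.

P(SSaagg) = 1/16

SsaaGg gametes: SaG×2, Sag×2, saG×2, sag×2
SSAaGg gametes: SAG×2, SAg×2, SaG×2, Sag×2
SsaaGg×SSAaGg grid (8·8=64): SSAaGG=4 SSAaGg=8 SSAagg=4 SSaaGG=4 SSaaGg=8 SSaagg=4 SsAaGG=4 SsAaGg=8 SsAagg=4 SsaaGG=4 SsaaGg=8 Ssaagg=4
SSaagg hits 4/64; gcd=4; 4÷4/64÷4 = 1/16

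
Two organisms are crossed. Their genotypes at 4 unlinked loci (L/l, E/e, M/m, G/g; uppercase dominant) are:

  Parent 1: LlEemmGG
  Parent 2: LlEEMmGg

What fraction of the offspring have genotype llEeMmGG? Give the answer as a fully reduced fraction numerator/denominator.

LlEemmGG gametes: LEmG×4, LemG×4, lEmG×4, lemG×4
LlEEMmGg gametes: LEMG×2, LEMg×2, LEmG×2, LEmg×2, lEMG×2, lEMg×2, lEmG×2, lEmg×2
LlEemmGG×LlEEMmGg grid (16·16=256): LLEEMmGG=8 LLEEMmGg=8 LLEEmmGG=8 LLEEmmGg=8 LLEeMmGG=8 LLEeMmGg=8 LLEemmGG=8 LLEemmGg=8 LlEEMmGG=16 LlEEMmGg=16 LlEEmmGG=16 LlEEmmGg=16 LlEeMmGG=16 LlEeMmGg=16 LlEemmGG=16 LlEemmGg=16 llEEMmGG=8 llEEMmGg=8 llEEmmGG=8 llEEmmGg=8 llEeMmGG=8 llEeMmGg=8 llEemmGG=8 llEemmGg=8
llEeMmGG hits 8/256; gcd=8; 8÷8/256÷8 = 1/32

P(llEeMmGG) = 1/32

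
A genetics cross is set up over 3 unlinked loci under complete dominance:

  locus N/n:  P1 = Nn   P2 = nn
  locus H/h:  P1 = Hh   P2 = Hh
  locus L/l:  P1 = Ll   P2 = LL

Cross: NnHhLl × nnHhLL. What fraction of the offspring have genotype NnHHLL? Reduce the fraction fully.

NnHhLl gametes: NHL×1, NHl×1, NhL×1, Nhl×1, nHL×1, nHl×1, nhL×1, nhl×1
nnHhLL gametes: nHL×4, nhL×4
NnHhLl×nnHhLL grid (8·8=64): NnHHLL=4 NnHHLl=4 NnHhLL=8 NnHhLl=8 NnhhLL=4 NnhhLl=4 nnHHLL=4 nnHHLl=4 nnHhLL=8 nnHhLl=8 nnhhLL=4 nnhhLl=4
NnHHLL hits 4/64; gcd=4; 4÷4/64÷4 = 1/16

P(NnHHLL) = 1/16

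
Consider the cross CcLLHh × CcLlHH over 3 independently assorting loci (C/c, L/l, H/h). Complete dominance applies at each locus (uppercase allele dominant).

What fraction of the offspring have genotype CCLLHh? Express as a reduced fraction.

P(CCLLHh) = 1/16

CcLLHh gametes: CLH×2, CLh×2, cLH×2, cLh×2
CcLlHH gametes: CLH×2, ClH×2, cLH×2, clH×2
CcLLHh×CcLlHH grid (8·8=64): CCLLHH=4 CCLLHh=4 CCLlHH=4 CCLlHh=4 CcLLHH=8 CcLLHh=8 CcLlHH=8 CcLlHh=8 ccLLHH=4 ccLLHh=4 ccLlHH=4 ccLlHh=4
CCLLHh hits 4/64; gcd=4; 4÷4/64÷4 = 1/16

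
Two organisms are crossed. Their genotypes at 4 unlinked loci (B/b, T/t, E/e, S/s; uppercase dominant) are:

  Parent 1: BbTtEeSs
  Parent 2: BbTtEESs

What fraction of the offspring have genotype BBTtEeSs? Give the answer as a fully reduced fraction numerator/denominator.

BbTtEeSs gametes: BTES×1, BTEs×1, BTeS×1, BTes×1, BtES×1, BtEs×1, BteS×1, Btes×1, bTES×1, bTEs×1, bTeS×1, bTes×1, btES×1, btEs×1, bteS×1, btes×1
BbTtEESs gametes: BTES×2, BTEs×2, BtES×2, BtEs×2, bTES×2, bTEs×2, btES×2, btEs×2
BbTtEeSs×BbTtEESs grid (16·16=256): BBTTEESS=2 BBTTEESs=4 BBTTEEss=2 BBTTEeSS=2 BBTTEeSs=4 BBTTEess=2 BBTtEESS=4 BBTtEESs=8 BBTtEEss=4 BBTtEeSS=4 BBTtEeSs=8 BBTtEess=4 BBttEESS=2 BBttEESs=4 BBttEEss=2 BBttEeSS=2 BBttEeSs=4 BBttEess=2 BbTTEESS=4 BbTTEESs=8 BbTTEEss=4 BbTTEeSS=4 BbTTEeSs=8 BbTTEess=4 BbTtEESS=8 BbTtEESs=16 BbTtEEss=8 BbTtEeSS=8 BbTtEeSs=16 BbTtEess=8 BbttEESS=4 BbttEESs=8 BbttEEss=4 BbttEeSS=4 BbttEeSs=8 BbttEess=4 bbTTEESS=2 bbTTEESs=4 bbTTEEss=2 bbTTEeSS=2 bbTTEeSs=4 bbTTEess=2 bbTtEESS=4 bbTtEESs=8 bbTtEEss=4 bbTtEeSS=4 bbTtEeSs=8 bbTtEess=4 bbttEESS=2 bbttEESs=4 bbttEEss=2 bbttEeSS=2 bbttEeSs=4 bbttEess=2
BBTtEeSs hits 8/256; gcd=8; 8÷8/256÷8 = 1/32

P(BBTtEeSs) = 1/32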